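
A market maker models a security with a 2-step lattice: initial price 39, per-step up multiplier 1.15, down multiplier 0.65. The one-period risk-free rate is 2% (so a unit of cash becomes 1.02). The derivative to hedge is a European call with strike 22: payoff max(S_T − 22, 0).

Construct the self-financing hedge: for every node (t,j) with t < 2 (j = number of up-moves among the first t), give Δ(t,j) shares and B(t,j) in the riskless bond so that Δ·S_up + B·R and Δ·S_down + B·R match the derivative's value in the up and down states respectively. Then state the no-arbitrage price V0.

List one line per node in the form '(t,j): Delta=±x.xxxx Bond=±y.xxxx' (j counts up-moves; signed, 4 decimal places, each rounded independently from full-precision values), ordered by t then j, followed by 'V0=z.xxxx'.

(0,0): Delta=0.9278 Bond=-17.9715
(1,0): Delta=0.5643 Bond=-9.1159
(1,1): Delta=1.0000 Bond=-21.5686
V0=18.2131

The replicating-portfolio and risk-neutral prices coincide; use p* = (1.02−0.65)/(1.15−0.65) = 0.7400 for the latter.
Terminal values V(2,·): V(2,0)=0.0000, V(2,1)=7.1525, V(2,2)=29.5775
(1,0): S=25.3500. Δ = (V_up−V_dn)/(S_up−S_dn) = (7.1525−0.0000)/(29.1525−16.4775) = 0.5643. V = [p*·7.1525 + (1−p*)·0.0000]/1.02 = 5.1891. B = V − Δ·S = -9.1159.
(1,1): S=44.8500. Δ = (V_up−V_dn)/(S_up−S_dn) = (29.5775−7.1525)/(51.5775−29.1525) = 1.0000. V = [p*·29.5775 + (1−p*)·7.1525]/1.02 = 23.2814. B = V − Δ·S = -21.5686.
(0,0): S=39.0000. Δ = (V_up−V_dn)/(S_up−S_dn) = (23.2814−5.1891)/(44.8500−25.3500) = 0.9278. V = [p*·23.2814 + (1−p*)·5.1891]/1.02 = 18.2131. B = V − Δ·S = -17.9715.
Root portfolio cost Δ·39+B reproduces V0=18.2131.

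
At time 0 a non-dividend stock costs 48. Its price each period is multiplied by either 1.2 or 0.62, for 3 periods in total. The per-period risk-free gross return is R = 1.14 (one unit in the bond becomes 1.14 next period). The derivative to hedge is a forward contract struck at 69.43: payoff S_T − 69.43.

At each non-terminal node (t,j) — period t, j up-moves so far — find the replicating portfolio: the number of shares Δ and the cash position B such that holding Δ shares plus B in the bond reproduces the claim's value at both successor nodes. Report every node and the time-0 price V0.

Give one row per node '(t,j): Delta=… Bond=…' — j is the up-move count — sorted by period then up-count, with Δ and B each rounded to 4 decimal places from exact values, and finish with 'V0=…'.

(0,0): Delta=1.0000 Bond=-46.8633
(1,0): Delta=1.0000 Bond=-53.4241
(1,1): Delta=1.0000 Bond=-53.4241
(2,0): Delta=1.0000 Bond=-60.9035
(2,1): Delta=1.0000 Bond=-60.9035
(2,2): Delta=1.0000 Bond=-60.9035
V0=1.1367

Risk-neutral probability p* = (R−d)/(u−d) = (1.14−0.62)/(1.2−0.62) = 0.8966.
Terminal values V(3,·): V(3,0)=-57.9903, V(3,1)=-47.2886, V(3,2)=-26.5756, V(3,3)=13.5140
Node (2,0) S=18.4512: V=(p*·-47.2886+(1−p*)·-57.9903)/1.14=-42.4523; Δ=(-47.2886−-57.9903)/(22.1414−11.4397)=1.0000; B=V−Δ·S=-60.9035
Node (2,1) S=35.7120: V=(p*·-26.5756+(1−p*)·-47.2886)/1.14=-25.1915; Δ=(-26.5756−-47.2886)/(42.8544−22.1414)=1.0000; B=V−Δ·S=-60.9035
Node (2,2) S=69.1200: V=(p*·13.5140+(1−p*)·-26.5756)/1.14=8.2165; Δ=(13.5140−-26.5756)/(82.9440−42.8544)=1.0000; B=V−Δ·S=-60.9035
Node (1,0) S=29.7600: V=(p*·-25.1915+(1−p*)·-42.4523)/1.14=-23.6641; Δ=(-25.1915−-42.4523)/(35.7120−18.4512)=1.0000; B=V−Δ·S=-53.4241
Node (1,1) S=57.6000: V=(p*·8.2165+(1−p*)·-25.1915)/1.14=4.1759; Δ=(8.2165−-25.1915)/(69.1200−35.7120)=1.0000; B=V−Δ·S=-53.4241
Node (0,0) S=48.0000: V=(p*·4.1759+(1−p*)·-23.6641)/1.14=1.1367; Δ=(4.1759−-23.6641)/(57.6000−29.7600)=1.0000; B=V−Δ·S=-46.8633
Self-financing check: at every node Δ·S+B equals the discounted successor values.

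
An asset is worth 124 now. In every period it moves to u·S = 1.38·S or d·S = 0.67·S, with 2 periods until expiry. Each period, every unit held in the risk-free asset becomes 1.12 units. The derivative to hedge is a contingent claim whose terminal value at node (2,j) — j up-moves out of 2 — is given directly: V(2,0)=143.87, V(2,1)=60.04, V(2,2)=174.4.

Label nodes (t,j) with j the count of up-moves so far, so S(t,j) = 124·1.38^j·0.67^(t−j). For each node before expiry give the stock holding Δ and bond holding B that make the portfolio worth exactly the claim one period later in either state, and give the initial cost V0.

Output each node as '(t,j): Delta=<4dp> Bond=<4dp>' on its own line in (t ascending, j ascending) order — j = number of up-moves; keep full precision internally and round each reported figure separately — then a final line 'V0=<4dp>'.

(0,0): Delta=0.4237 Bond=40.9032
(1,0): Delta=-1.4212 Bond=199.0868
(1,1): Delta=0.9413 Bond=-42.7475
V0=93.4477

Risk-neutral probability p* = (R−d)/(u−d) = (1.12−0.67)/(1.38−0.67) = 0.6338.
Terminal values V(2,·): V(2,0)=143.8700, V(2,1)=60.0400, V(2,2)=174.4000
  t=1,j=0: stock 83.0800 → up 114.6504 (V=60.0400), down 55.6636 (V=143.8700). Price 81.0163; hedge Δ=-1.4212, bond B=199.0868.
  t=1,j=1: stock 171.1200 → up 236.1456 (V=174.4000), down 114.6504 (V=60.0400). Price 118.3229; hedge Δ=0.9413, bond B=-42.7475.
  t=0,j=0: stock 124.0000 → up 171.1200 (V=118.3229), down 83.0800 (V=81.0163). Price 93.4477; hedge Δ=0.4237, bond B=40.9032.
The time-0 hedge costs 93.4477, which is the no-arbitrage price.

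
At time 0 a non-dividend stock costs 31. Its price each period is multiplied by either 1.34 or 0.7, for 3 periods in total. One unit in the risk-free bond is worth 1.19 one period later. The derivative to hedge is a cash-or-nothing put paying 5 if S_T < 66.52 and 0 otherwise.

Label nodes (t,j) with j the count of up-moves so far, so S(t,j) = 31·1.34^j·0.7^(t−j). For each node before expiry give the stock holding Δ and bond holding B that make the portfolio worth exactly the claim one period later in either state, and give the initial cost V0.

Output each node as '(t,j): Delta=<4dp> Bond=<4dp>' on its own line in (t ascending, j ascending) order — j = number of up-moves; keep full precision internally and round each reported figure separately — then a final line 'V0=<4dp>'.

(0,0): Delta=-0.1043 Bond=4.8694
(1,0): Delta=0.0000 Bond=3.5308
(1,1): Delta=-0.1210 Bond=6.4875
(2,0): Delta=0.0000 Bond=4.2017
(2,1): Delta=0.0000 Bond=4.2017
(2,2): Delta=-0.1404 Bond=8.7973
V0=1.6355

Risk-neutral probability p* = (R−d)/(u−d) = (1.19−0.7)/(1.34−0.7) = 0.7656.
Payoff layer (t=3): V(3,0)=5.0000, V(3,1)=5.0000, V(3,2)=5.0000, V(3,3)=0.0000
Node (2,0) S=15.1900: V=(p*·5.0000+(1−p*)·5.0000)/1.19=4.2017; Δ=(5.0000−5.0000)/(20.3546−10.6330)=0.0000; B=V−Δ·S=4.2017
Node (2,1) S=29.0780: V=(p*·5.0000+(1−p*)·5.0000)/1.19=4.2017; Δ=(5.0000−5.0000)/(38.9645−20.3546)=0.0000; B=V−Δ·S=4.2017
Node (2,2) S=55.6636: V=(p*·0.0000+(1−p*)·5.0000)/1.19=0.9848; Δ=(0.0000−5.0000)/(74.5892−38.9645)=-0.1404; B=V−Δ·S=8.7973
Node (1,0) S=21.7000: V=(p*·4.2017+(1−p*)·4.2017)/1.19=3.5308; Δ=(4.2017−4.2017)/(29.0780−15.1900)=0.0000; B=V−Δ·S=3.5308
Node (1,1) S=41.5400: V=(p*·0.9848+(1−p*)·4.2017)/1.19=1.4611; Δ=(0.9848−4.2017)/(55.6636−29.0780)=-0.1210; B=V−Δ·S=6.4875
Node (0,0) S=31.0000: V=(p*·1.4611+(1−p*)·3.5308)/1.19=1.6355; Δ=(1.4611−3.5308)/(41.5400−21.7000)=-0.1043; B=V−Δ·S=4.8694
Self-financing check: at every node Δ·S+B equals the discounted successor values.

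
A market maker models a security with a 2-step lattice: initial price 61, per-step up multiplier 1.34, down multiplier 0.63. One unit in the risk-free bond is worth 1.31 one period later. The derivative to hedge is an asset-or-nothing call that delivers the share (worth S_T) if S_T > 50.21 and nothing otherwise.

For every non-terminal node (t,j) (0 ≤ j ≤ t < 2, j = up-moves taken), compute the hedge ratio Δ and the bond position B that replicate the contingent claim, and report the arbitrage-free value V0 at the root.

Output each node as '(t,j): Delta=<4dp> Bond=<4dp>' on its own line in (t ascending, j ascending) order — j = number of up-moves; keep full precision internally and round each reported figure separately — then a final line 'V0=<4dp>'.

(0,0): Delta=1.0180 Bond=-1.1251
(1,0): Delta=1.8873 Bond=-34.8808
(1,1): Delta=1.0000 Bond=0.0000
V0=60.9748

Since d<R<u, set p* = (R−d)/(u−d) = 0.9577; price each node as the discounted p*-expectation of its children.
At expiry t=2: V(2,0)=0.0000, V(2,1)=51.4962, V(2,2)=109.5316
(1,0): S=38.4300. Δ = (V_up−V_dn)/(S_up−S_dn) = (51.4962−0.0000)/(51.4962−24.2109) = 1.8873. V = [p*·51.4962 + (1−p*)·0.0000]/1.31 = 37.6491. B = V − Δ·S = -34.8808.
(1,1): S=81.7400. Δ = (V_up−V_dn)/(S_up−S_dn) = (109.5316−51.4962)/(109.5316−51.4962) = 1.0000. V = [p*·109.5316 + (1−p*)·51.4962]/1.31 = 81.7400. B = V − Δ·S = 0.0000.
(0,0): S=61.0000. Δ = (V_up−V_dn)/(S_up−S_dn) = (81.7400−37.6491)/(81.7400−38.4300) = 1.0180. V = [p*·81.7400 + (1−p*)·37.6491]/1.31 = 60.9748. B = V − Δ·S = -1.1251.
The time-0 hedge costs 60.9748, which is the no-arbitrage price.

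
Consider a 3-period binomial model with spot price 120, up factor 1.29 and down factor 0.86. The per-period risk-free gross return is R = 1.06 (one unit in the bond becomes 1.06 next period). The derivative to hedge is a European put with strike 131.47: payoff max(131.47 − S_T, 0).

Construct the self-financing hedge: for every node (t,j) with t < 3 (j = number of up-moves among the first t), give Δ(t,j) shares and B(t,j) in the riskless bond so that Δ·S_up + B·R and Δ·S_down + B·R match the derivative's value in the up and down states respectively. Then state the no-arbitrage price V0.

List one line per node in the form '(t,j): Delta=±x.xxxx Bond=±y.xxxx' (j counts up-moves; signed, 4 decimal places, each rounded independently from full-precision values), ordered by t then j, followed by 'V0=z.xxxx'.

(0,0): Delta=-0.3340 Bond=52.8621
(1,0): Delta=-0.6019 Bond=83.6722
(1,1): Delta=-0.1287 Bond=24.2496
(2,0): Delta=-1.0000 Bond=124.0283
(2,1): Delta=-0.2966 Bond=48.0564
(2,2): Delta=0.0000 Bond=0.0000
V0=12.7766

No-arbitrage ⇒ martingale measure with p* = (R−d)/(u−d) = 0.4651.
Terminal values V(3,·): V(3,0)=55.1433, V(3,1)=16.9799, V(3,2)=0.0000, V(3,3)=0.0000
Node (2,0) S=88.7520: V=(p*·16.9799+(1−p*)·55.1433)/1.06=35.2763; Δ=(16.9799−55.1433)/(114.4901−76.3267)=-1.0000; B=V−Δ·S=124.0283
Node (2,1) S=133.1280: V=(p*·0.0000+(1−p*)·16.9799)/1.06=8.5682; Δ=(0.0000−16.9799)/(171.7351−114.4901)=-0.2966; B=V−Δ·S=48.0564
Node (2,2) S=199.6920: V=(p*·0.0000+(1−p*)·0.0000)/1.06=0.0000; Δ=(0.0000−0.0000)/(257.6027−171.7351)=0.0000; B=V−Δ·S=0.0000
Node (1,0) S=103.2000: V=(p*·8.5682+(1−p*)·35.2763)/1.06=21.5603; Δ=(8.5682−35.2763)/(133.1280−88.7520)=-0.6019; B=V−Δ·S=83.6722
Node (1,1) S=154.8000: V=(p*·0.0000+(1−p*)·8.5682)/1.06=4.3236; Δ=(0.0000−8.5682)/(199.6920−133.1280)=-0.1287; B=V−Δ·S=24.2496
Node (0,0) S=120.0000: V=(p*·4.3236+(1−p*)·21.5603)/1.06=12.7766; Δ=(4.3236−21.5603)/(154.8000−103.2000)=-0.3340; B=V−Δ·S=52.8621
Root portfolio cost Δ·120+B reproduces V0=12.7766.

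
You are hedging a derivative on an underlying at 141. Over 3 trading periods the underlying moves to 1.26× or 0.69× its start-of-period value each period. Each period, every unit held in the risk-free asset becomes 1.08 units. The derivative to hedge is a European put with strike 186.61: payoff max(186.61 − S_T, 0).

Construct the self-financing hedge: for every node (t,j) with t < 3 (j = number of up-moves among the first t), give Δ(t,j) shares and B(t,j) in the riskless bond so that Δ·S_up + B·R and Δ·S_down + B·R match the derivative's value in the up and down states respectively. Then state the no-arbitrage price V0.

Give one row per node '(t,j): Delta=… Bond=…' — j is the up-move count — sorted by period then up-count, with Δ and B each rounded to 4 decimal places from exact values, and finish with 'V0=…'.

The replicating-portfolio and risk-neutral prices coincide; use p* = (1.08−0.69)/(1.26−0.69) = 0.6842 for the latter.
Terminal payoffs: V(3,0)=140.2902, V(3,1)=102.0261, V(3,2)=32.1524, V(3,3)=0.0000
Node (2,0) S=67.1301: V=(p*·102.0261+(1−p*)·140.2902)/1.08=105.6569; Δ=(102.0261−140.2902)/(84.5839−46.3198)=-1.0000; B=V−Δ·S=172.7870
Node (2,1) S=122.5854: V=(p*·32.1524+(1−p*)·102.0261)/1.08=50.2016; Δ=(32.1524−102.0261)/(154.4576−84.5839)=-1.0000; B=V−Δ·S=172.7870
Node (2,2) S=223.8516: V=(p*·0.0000+(1−p*)·32.1524)/1.08=9.4013; Δ=(0.0000−32.1524)/(282.0530−154.4576)=-0.2520; B=V−Δ·S=65.8090
Node (1,0) S=97.2900: V=(p*·50.2016+(1−p*)·105.6569)/1.08=62.6980; Δ=(50.2016−105.6569)/(122.5854−67.1301)=-1.0000; B=V−Δ·S=159.9880
Node (1,1) S=177.6600: V=(p*·9.4013+(1−p*)·50.2016)/1.08=20.6348; Δ=(9.4013−50.2016)/(223.8516−122.5854)=-0.4029; B=V−Δ·S=92.2144
Node (0,0) S=141.0000: V=(p*·20.6348+(1−p*)·62.6980)/1.08=31.4055; Δ=(20.6348−62.6980)/(177.6600−97.2900)=-0.5234; B=V−Δ·S=105.2005
Self-financing check: at every node Δ·S+B equals the discounted successor values.

(0,0): Delta=-0.5234 Bond=105.2005
(1,0): Delta=-1.0000 Bond=159.9880
(1,1): Delta=-0.4029 Bond=92.2144
(2,0): Delta=-1.0000 Bond=172.7870
(2,1): Delta=-1.0000 Bond=172.7870
(2,2): Delta=-0.2520 Bond=65.8090
V0=31.4055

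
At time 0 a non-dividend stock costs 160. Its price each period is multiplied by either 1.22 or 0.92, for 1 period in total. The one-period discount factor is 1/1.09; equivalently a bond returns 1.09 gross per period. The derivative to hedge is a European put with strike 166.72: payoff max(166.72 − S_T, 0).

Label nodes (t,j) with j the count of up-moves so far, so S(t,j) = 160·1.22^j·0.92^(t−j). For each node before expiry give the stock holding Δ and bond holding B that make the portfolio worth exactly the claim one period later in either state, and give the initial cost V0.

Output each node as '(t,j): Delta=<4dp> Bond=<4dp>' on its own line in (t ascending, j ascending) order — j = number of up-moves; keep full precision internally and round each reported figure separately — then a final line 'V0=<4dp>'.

Risk-neutral probability p* = (R−d)/(u−d) = (1.09−0.92)/(1.22−0.92) = 0.5667.
At expiry t=1: V(1,0)=19.5200, V(1,1)=0.0000
Node (0,0) S=160.0000: V=(p*·0.0000+(1−p*)·19.5200)/1.09=7.7602; Δ=(0.0000−19.5200)/(195.2000−147.2000)=-0.4067; B=V−Δ·S=72.8269
Each (Δ,B) replicates both successor values, so the strategy is self-financing and V0 is arbitrage-free.

(0,0): Delta=-0.4067 Bond=72.8269
V0=7.7602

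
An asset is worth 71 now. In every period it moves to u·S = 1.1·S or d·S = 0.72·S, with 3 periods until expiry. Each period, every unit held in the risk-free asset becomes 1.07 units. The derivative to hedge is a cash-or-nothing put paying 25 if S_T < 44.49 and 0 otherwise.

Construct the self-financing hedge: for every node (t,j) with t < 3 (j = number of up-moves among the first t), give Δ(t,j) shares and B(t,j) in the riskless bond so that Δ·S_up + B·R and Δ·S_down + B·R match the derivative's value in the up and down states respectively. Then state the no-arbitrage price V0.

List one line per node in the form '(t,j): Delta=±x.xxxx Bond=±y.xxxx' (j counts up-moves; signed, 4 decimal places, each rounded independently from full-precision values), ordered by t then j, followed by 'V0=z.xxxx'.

(0,0): Delta=-0.1177 Bond=8.7183
(1,0): Delta=-1.1078 Bond=59.9431
(1,1): Delta=-0.0622 Bond=4.9902
(2,0): Delta=0.0000 Bond=23.3645
(2,1): Delta=-1.1700 Bond=67.6340
(2,2): Delta=0.0000 Bond=0.0000
V0=0.3615

Since d<R<u, set p* = (R−d)/(u−d) = 0.9211; price each node as the discounted p*-expectation of its children.
Terminal payoffs: V(3,0)=25.0000, V(3,1)=25.0000, V(3,2)=0.0000, V(3,3)=0.0000
(2,0): S=36.8064. Δ = (V_up−V_dn)/(S_up−S_dn) = (25.0000−25.0000)/(40.4870−26.5006) = 0.0000. V = [p*·25.0000 + (1−p*)·25.0000]/1.07 = 23.3645. B = V − Δ·S = 23.3645.
(2,1): S=56.2320. Δ = (V_up−V_dn)/(S_up−S_dn) = (0.0000−25.0000)/(61.8552−40.4870) = -1.1700. V = [p*·0.0000 + (1−p*)·25.0000]/1.07 = 1.8446. B = V − Δ·S = 67.6340.
(2,2): S=85.9100. Δ = (V_up−V_dn)/(S_up−S_dn) = (0.0000−0.0000)/(94.5010−61.8552) = 0.0000. V = [p*·0.0000 + (1−p*)·0.0000]/1.07 = 0.0000. B = V − Δ·S = 0.0000.
(1,0): S=51.1200. Δ = (V_up−V_dn)/(S_up−S_dn) = (1.8446−23.3645)/(56.2320−36.8064) = -1.1078. V = [p*·1.8446 + (1−p*)·23.3645]/1.07 = 3.3117. B = V − Δ·S = 59.9431.
(1,1): S=78.1000. Δ = (V_up−V_dn)/(S_up−S_dn) = (0.0000−1.8446)/(85.9100−56.2320) = -0.0622. V = [p*·0.0000 + (1−p*)·1.8446]/1.07 = 0.1361. B = V − Δ·S = 4.9902.
(0,0): S=71.0000. Δ = (V_up−V_dn)/(S_up−S_dn) = (0.1361−3.3117)/(78.1000−51.1200) = -0.1177. V = [p*·0.1361 + (1−p*)·3.3117]/1.07 = 0.3615. B = V − Δ·S = 8.7183.
Self-financing check: at every node Δ·S+B equals the discounted successor values.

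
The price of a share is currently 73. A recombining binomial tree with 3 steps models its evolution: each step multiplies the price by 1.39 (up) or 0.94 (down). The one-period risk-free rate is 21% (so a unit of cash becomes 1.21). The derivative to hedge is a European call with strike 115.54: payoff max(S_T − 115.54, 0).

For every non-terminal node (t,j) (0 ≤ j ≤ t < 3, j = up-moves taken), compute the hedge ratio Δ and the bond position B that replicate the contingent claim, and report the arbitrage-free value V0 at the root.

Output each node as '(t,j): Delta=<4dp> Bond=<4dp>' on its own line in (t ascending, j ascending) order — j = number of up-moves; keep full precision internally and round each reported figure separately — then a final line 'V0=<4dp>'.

Under the risk-neutral measure, an up-move has probability p* = (R−d)/(u−d) = 0.6000 and values discount at R = 1.21.
At expiry t=3: V(3,0)=0.0000, V(3,1)=0.0000, V(3,2)=17.0407, V(3,3)=80.5102
  t=2,j=0: stock 64.5028 → up 89.6589 (V=0.0000), down 60.6326 (V=0.0000). Price 0.0000; hedge Δ=0.0000, bond B=0.0000.
  t=2,j=1: stock 95.3818 → up 132.5807 (V=17.0407), down 89.6589 (V=0.0000). Price 8.4499; hedge Δ=0.3970, bond B=-29.4183.
  t=2,j=2: stock 141.0433 → up 196.0502 (V=80.5102), down 132.5807 (V=17.0407). Price 45.5557; hedge Δ=1.0000, bond B=-95.4876.
  t=1,j=0: stock 68.6200 → up 95.3818 (V=8.4499), down 64.5028 (V=0.0000). Price 4.1901; hedge Δ=0.2736, bond B=-14.5876.
  t=1,j=1: stock 101.4700 → up 141.0433 (V=45.5557), down 95.3818 (V=8.4499). Price 25.3830; hedge Δ=0.8126, bond B=-57.0743.
  t=0,j=0: stock 73.0000 → up 101.4700 (V=25.3830), down 68.6200 (V=4.1901). Price 13.9717; hedge Δ=0.6451, bond B=-33.1236.
Each (Δ,B) replicates both successor values, so the strategy is self-financing and V0 is arbitrage-free.

(0,0): Delta=0.6451 Bond=-33.1236
(1,0): Delta=0.2736 Bond=-14.5876
(1,1): Delta=0.8126 Bond=-57.0743
(2,0): Delta=0.0000 Bond=0.0000
(2,1): Delta=0.3970 Bond=-29.4183
(2,2): Delta=1.0000 Bond=-95.4876
V0=13.9717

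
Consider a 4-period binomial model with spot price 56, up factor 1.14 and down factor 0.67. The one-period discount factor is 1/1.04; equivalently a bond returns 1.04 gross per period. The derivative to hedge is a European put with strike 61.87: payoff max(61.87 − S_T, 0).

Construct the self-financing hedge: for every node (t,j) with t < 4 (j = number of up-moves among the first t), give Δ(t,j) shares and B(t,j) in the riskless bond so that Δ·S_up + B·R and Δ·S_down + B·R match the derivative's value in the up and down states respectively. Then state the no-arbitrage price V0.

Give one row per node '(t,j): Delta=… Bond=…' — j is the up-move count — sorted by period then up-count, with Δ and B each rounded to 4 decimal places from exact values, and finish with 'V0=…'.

(0,0): Delta=-0.4609 Bond=33.4394
(1,0): Delta=-1.0000 Bond=55.0022
(1,1): Delta=-0.3753 Bond=29.3108
(2,0): Delta=-1.0000 Bond=57.2023
(2,1): Delta=-1.0000 Bond=57.2023
(2,2): Delta=-0.2761 Bond=23.2618
(3,0): Delta=-1.0000 Bond=59.4904
(3,1): Delta=-1.0000 Bond=59.4904
(3,2): Delta=-1.0000 Bond=59.4904
(3,3): Delta=-0.1611 Bond=14.6522
V0=7.6263

Since d<R<u, set p* = (R−d)/(u−d) = 0.7872; price each node as the discounted p*-expectation of its children.
At expiry t=4: V(4,0)=50.5854, V(4,1)=42.6693, V(4,2)=29.2001, V(4,3)=6.2825, V(4,4)=0.0000
Node (3,0) S=16.8427: V=(p*·42.6693+(1−p*)·50.5854)/1.04=42.6477; Δ=(42.6693−50.5854)/(19.2007−11.2846)=-1.0000; B=V−Δ·S=59.4904
Node (3,1) S=28.6578: V=(p*·29.2001+(1−p*)·42.6693)/1.04=30.8326; Δ=(29.2001−42.6693)/(32.6699−19.2007)=-1.0000; B=V−Δ·S=59.4904
Node (3,2) S=48.7610: V=(p*·6.2825+(1−p*)·29.2001)/1.04=10.7294; Δ=(6.2825−29.2001)/(55.5875−32.6699)=-1.0000; B=V−Δ·S=59.4904
Node (3,3) S=82.9665: V=(p*·0.0000+(1−p*)·6.2825)/1.04=1.2853; Δ=(0.0000−6.2825)/(94.5818−55.5875)=-0.1611; B=V−Δ·S=14.6522
Node (2,0) S=25.1384: V=(p*·30.8326+(1−p*)·42.6477)/1.04=32.0639; Δ=(30.8326−42.6477)/(28.6578−16.8427)=-1.0000; B=V−Δ·S=57.2023
Node (2,1) S=42.7728: V=(p*·10.7294+(1−p*)·30.8326)/1.04=14.4295; Δ=(10.7294−30.8326)/(48.7610−28.6578)=-1.0000; B=V−Δ·S=57.2023
Node (2,2) S=72.7776: V=(p*·1.2853+(1−p*)·10.7294)/1.04=3.1680; Δ=(1.2853−10.7294)/(82.9665−48.7610)=-0.2761; B=V−Δ·S=23.2618
Node (1,0) S=37.5200: V=(p*·14.4295+(1−p*)·32.0639)/1.04=17.4822; Δ=(14.4295−32.0639)/(42.7728−25.1384)=-1.0000; B=V−Δ·S=55.0022
Node (1,1) S=63.8400: V=(p*·3.1680+(1−p*)·14.4295)/1.04=5.3500; Δ=(3.1680−14.4295)/(72.7776−42.7728)=-0.3753; B=V−Δ·S=29.3108
Node (0,0) S=56.0000: V=(p*·5.3500+(1−p*)·17.4822)/1.04=7.6263; Δ=(5.3500−17.4822)/(63.8400−37.5200)=-0.4609; B=V−Δ·S=33.4394
Root portfolio cost Δ·56+B reproduces V0=7.6263.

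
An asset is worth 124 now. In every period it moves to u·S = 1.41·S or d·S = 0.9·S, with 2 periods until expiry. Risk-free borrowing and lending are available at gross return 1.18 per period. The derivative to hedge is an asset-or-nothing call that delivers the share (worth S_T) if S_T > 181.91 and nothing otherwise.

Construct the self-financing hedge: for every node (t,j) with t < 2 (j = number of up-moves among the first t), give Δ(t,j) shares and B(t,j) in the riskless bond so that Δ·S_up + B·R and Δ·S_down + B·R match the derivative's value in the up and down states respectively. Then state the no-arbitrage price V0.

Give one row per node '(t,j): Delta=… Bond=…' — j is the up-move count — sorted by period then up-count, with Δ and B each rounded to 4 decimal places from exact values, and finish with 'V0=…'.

(0,0): Delta=1.8137 Bond=-171.5363
(1,0): Delta=0.0000 Bond=0.0000
(1,1): Delta=2.7647 Bond=-368.6806
V0=53.3669

Risk-neutral probability p* = (R−d)/(u−d) = (1.18−0.9)/(1.41−0.9) = 0.5490.
Terminal values V(2,·): V(2,0)=0.0000, V(2,1)=0.0000, V(2,2)=246.5244
Node (1,0) S=111.6000: V=(p*·0.0000+(1−p*)·0.0000)/1.18=0.0000; Δ=(0.0000−0.0000)/(157.3560−100.4400)=0.0000; B=V−Δ·S=0.0000
Node (1,1) S=174.8400: V=(p*·246.5244+(1−p*)·0.0000)/1.18=114.7006; Δ=(246.5244−0.0000)/(246.5244−157.3560)=2.7647; B=V−Δ·S=-368.6806
Node (0,0) S=124.0000: V=(p*·114.7006+(1−p*)·0.0000)/1.18=53.3669; Δ=(114.7006−0.0000)/(174.8400−111.6000)=1.8137; B=V−Δ·S=-171.5363
Self-financing check: at every node Δ·S+B equals the discounted successor values.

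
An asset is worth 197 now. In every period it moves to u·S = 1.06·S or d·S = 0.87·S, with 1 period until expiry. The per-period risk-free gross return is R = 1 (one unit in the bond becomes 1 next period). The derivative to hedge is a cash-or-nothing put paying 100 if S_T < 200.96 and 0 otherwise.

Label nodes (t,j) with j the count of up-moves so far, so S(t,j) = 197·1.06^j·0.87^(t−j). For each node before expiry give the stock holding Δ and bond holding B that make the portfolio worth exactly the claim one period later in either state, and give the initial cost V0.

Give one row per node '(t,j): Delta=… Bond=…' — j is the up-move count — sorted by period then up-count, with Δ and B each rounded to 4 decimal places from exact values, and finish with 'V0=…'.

No-arbitrage ⇒ martingale measure with p* = (R−d)/(u−d) = 0.6842.
Terminal payoffs: V(1,0)=100.0000, V(1,1)=0.0000
(0,0): S=197.0000. Δ = (V_up−V_dn)/(S_up−S_dn) = (0.0000−100.0000)/(208.8200−171.3900) = -2.6717. V = [p*·0.0000 + (1−p*)·100.0000]/1 = 31.5789. B = V − Δ·S = 557.8947.
The time-0 hedge costs 31.5789, which is the no-arbitrage price.

(0,0): Delta=-2.6717 Bond=557.8947
V0=31.5789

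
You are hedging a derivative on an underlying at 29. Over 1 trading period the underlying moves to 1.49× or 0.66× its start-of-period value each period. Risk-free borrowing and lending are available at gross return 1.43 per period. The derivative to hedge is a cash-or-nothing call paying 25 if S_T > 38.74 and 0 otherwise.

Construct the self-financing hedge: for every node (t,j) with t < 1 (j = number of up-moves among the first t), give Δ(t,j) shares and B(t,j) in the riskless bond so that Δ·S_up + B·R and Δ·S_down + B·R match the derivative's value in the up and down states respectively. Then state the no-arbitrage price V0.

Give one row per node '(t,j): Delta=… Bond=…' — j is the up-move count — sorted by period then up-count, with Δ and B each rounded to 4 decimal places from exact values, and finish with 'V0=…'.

(0,0): Delta=1.0386 Bond=-13.9018
V0=16.2187

Risk-neutral probability p* = (R−d)/(u−d) = (1.43−0.66)/(1.49−0.66) = 0.9277.
Terminal payoffs: V(1,0)=0.0000, V(1,1)=25.0000
Node (0,0) S=29.0000: V=(p*·25.0000+(1−p*)·0.0000)/1.43=16.2187; Δ=(25.0000−0.0000)/(43.2100−19.1400)=1.0386; B=V−Δ·S=-13.9018
The time-0 hedge costs 16.2187, which is the no-arbitrage price.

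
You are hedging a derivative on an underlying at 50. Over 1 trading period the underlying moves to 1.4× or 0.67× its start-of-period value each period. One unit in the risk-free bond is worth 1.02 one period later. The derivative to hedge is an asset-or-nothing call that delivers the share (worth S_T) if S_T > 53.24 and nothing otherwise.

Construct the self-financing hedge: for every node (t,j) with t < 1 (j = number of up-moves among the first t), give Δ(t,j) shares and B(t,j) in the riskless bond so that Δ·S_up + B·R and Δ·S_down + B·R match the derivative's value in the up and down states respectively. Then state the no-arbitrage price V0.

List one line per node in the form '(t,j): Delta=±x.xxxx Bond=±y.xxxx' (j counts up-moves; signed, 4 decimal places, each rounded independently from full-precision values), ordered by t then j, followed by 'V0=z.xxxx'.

(0,0): Delta=1.9178 Bond=-62.9868
V0=32.9036

The replicating-portfolio and risk-neutral prices coincide; use p* = (1.02−0.67)/(1.4−0.67) = 0.4795 for the latter.
Terminal values V(1,·): V(1,0)=0.0000, V(1,1)=70.0000
Node (0,0) S=50.0000: V=(p*·70.0000+(1−p*)·0.0000)/1.02=32.9036; Δ=(70.0000−0.0000)/(70.0000−33.5000)=1.9178; B=V−Δ·S=-62.9868
The time-0 hedge costs 32.9036, which is the no-arbitrage price.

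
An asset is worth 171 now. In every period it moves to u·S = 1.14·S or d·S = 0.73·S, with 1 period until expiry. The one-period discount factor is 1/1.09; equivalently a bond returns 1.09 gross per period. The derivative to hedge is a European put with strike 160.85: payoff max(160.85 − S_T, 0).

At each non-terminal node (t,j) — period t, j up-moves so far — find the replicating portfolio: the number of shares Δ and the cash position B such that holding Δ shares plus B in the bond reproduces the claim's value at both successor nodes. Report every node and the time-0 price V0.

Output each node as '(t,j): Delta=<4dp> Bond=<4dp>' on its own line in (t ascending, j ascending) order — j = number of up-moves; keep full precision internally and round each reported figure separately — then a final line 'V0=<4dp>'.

The replicating-portfolio and risk-neutral prices coincide; use p* = (1.09−0.73)/(1.14−0.73) = 0.8780 for the latter.
Payoff layer (t=1): V(1,0)=36.0200, V(1,1)=0.0000
  t=0,j=0: stock 171.0000 → up 194.9400 (V=0.0000), down 124.8300 (V=36.0200). Price 4.0300; hedge Δ=-0.5138, bond B=91.8836.
Root portfolio cost Δ·171+B reproduces V0=4.0300.

(0,0): Delta=-0.5138 Bond=91.8836
V0=4.0300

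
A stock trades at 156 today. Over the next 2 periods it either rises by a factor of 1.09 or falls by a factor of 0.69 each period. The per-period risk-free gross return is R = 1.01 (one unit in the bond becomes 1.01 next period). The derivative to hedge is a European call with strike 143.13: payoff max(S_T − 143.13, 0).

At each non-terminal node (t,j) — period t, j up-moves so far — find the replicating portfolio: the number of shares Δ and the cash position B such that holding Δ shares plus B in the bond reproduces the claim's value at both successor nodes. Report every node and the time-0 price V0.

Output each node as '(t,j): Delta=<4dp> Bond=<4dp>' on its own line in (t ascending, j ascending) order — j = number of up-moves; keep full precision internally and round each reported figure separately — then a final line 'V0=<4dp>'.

Under the risk-neutral measure, an up-move has probability p* = (R−d)/(u−d) = 0.8000 and values discount at R = 1.01.
Terminal values V(2,·): V(2,0)=0.0000, V(2,1)=0.0000, V(2,2)=42.2136
Node (1,0) S=107.6400: V=(p*·0.0000+(1−p*)·0.0000)/1.01=0.0000; Δ=(0.0000−0.0000)/(117.3276−74.2716)=0.0000; B=V−Δ·S=0.0000
Node (1,1) S=170.0400: V=(p*·42.2136+(1−p*)·0.0000)/1.01=33.4365; Δ=(42.2136−0.0000)/(185.3436−117.3276)=0.6206; B=V−Δ·S=-72.0975
Node (0,0) S=156.0000: V=(p*·33.4365+(1−p*)·0.0000)/1.01=26.4844; Δ=(33.4365−0.0000)/(170.0400−107.6400)=0.5358; B=V−Δ·S=-57.1069
Check: Δ(0,0)·S0 + B(0,0) = 26.4844 = V0.

(0,0): Delta=0.5358 Bond=-57.1069
(1,0): Delta=0.0000 Bond=0.0000
(1,1): Delta=0.6206 Bond=-72.0975
V0=26.4844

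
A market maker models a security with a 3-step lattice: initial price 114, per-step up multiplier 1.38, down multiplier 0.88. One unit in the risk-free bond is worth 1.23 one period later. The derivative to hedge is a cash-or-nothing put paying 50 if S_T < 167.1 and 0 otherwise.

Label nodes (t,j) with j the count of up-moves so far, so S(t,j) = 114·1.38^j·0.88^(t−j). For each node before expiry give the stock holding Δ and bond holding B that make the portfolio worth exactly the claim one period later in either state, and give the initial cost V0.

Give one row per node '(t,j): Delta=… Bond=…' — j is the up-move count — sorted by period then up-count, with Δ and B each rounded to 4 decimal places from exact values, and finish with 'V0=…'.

The replicating-portfolio and risk-neutral prices coincide; use p* = (1.23−0.88)/(1.38−0.88) = 0.7000 for the latter.
Terminal payoffs: V(3,0)=50.0000, V(3,1)=50.0000, V(3,2)=0.0000, V(3,3)=0.0000
  t=2,j=0: stock 88.2816 → up 121.8286 (V=50.0000), down 77.6878 (V=50.0000). Price 40.6504; hedge Δ=0.0000, bond B=40.6504.
  t=2,j=1: stock 138.4416 → up 191.0494 (V=0.0000), down 121.8286 (V=50.0000). Price 12.1951; hedge Δ=-0.7223, bond B=112.1951.
  t=2,j=2: stock 217.1016 → up 299.6002 (V=0.0000), down 191.0494 (V=0.0000). Price 0.0000; hedge Δ=0.0000, bond B=0.0000.
  t=1,j=0: stock 100.3200 → up 138.4416 (V=12.1951), down 88.2816 (V=40.6504). Price 16.8550; hedge Δ=-0.5673, bond B=73.7656.
  t=1,j=1: stock 157.3200 → up 217.1016 (V=0.0000), down 138.4416 (V=12.1951). Price 2.9744; hedge Δ=-0.1550, bond B=27.3647.
  t=0,j=0: stock 114.0000 → up 157.3200 (V=2.9744), down 100.3200 (V=16.8550). Price 5.8037; hedge Δ=-0.2435, bond B=33.5650.
Check: Δ(0,0)·S0 + B(0,0) = 5.8037 = V0.

(0,0): Delta=-0.2435 Bond=33.5650
(1,0): Delta=-0.5673 Bond=73.7656
(1,1): Delta=-0.1550 Bond=27.3647
(2,0): Delta=0.0000 Bond=40.6504
(2,1): Delta=-0.7223 Bond=112.1951
(2,2): Delta=0.0000 Bond=0.0000
V0=5.8037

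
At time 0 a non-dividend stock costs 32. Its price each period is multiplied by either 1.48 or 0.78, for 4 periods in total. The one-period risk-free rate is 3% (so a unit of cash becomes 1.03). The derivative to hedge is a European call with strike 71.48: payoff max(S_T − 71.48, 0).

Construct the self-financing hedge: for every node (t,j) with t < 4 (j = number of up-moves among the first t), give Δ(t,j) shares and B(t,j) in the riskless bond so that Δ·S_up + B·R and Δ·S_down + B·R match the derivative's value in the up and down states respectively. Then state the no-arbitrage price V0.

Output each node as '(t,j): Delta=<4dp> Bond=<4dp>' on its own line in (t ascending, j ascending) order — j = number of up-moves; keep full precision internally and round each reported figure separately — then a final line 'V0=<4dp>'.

(0,0): Delta=0.2300 Bond=-5.1909
(1,0): Delta=0.0649 Bond=-1.2272
(1,1): Delta=0.3865 Bond=-12.7616
(2,0): Delta=0.0000 Bond=0.0000
(2,1): Delta=0.1265 Bond=-3.5393
(2,2): Delta=0.6332 Bond=-30.4338
(3,0): Delta=0.0000 Bond=0.0000
(3,1): Delta=0.0000 Bond=0.0000
(3,2): Delta=0.2465 Bond=-10.2072
(3,3): Delta=1.0000 Bond=-69.3981
V0=2.1680

The replicating-portfolio and risk-neutral prices coincide; use p* = (1.03−0.78)/(1.48−0.78) = 0.3571 for the latter.
Terminal values V(4,·): V(4,0)=0.0000, V(4,1)=0.0000, V(4,2)=0.0000, V(4,3)=9.4351, V(4,4)=82.0513
  t=3,j=0: stock 15.1857 → up 22.4748 (V=0.0000), down 11.8448 (V=0.0000). Price 0.0000; hedge Δ=0.0000, bond B=0.0000.
  t=3,j=1: stock 28.8138 → up 42.6445 (V=0.0000), down 22.4748 (V=0.0000). Price 0.0000; hedge Δ=0.0000, bond B=0.0000.
  t=3,j=2: stock 54.6724 → up 80.9151 (V=9.4351), down 42.6445 (V=0.0000). Price 3.2715; hedge Δ=0.2465, bond B=-10.2072.
  t=3,j=3: stock 103.7373 → up 153.5313 (V=82.0513), down 80.9151 (V=9.4351). Price 34.3393; hedge Δ=1.0000, bond B=-69.3981.
  t=2,j=0: stock 19.4688 → up 28.8138 (V=0.0000), down 15.1857 (V=0.0000). Price 0.0000; hedge Δ=0.0000, bond B=0.0000.
  t=2,j=1: stock 36.9408 → up 54.6724 (V=3.2715), down 28.8138 (V=0.0000). Price 1.1344; hedge Δ=0.1265, bond B=-3.5393.
  t=2,j=2: stock 70.0928 → up 103.7373 (V=34.3393), down 54.6724 (V=3.2715). Price 13.9487; hedge Δ=0.6332, bond B=-30.4338.
  t=1,j=0: stock 24.9600 → up 36.9408 (V=1.1344), down 19.4688 (V=0.0000). Price 0.3933; hedge Δ=0.0649, bond B=-1.2272.
  t=1,j=1: stock 47.3600 → up 70.0928 (V=13.9487), down 36.9408 (V=1.1344). Price 5.5446; hedge Δ=0.3865, bond B=-12.7616.
  t=0,j=0: stock 32.0000 → up 47.3600 (V=5.5446), down 24.9600 (V=0.3933). Price 2.1680; hedge Δ=0.2300, bond B=-5.1909.
Root portfolio cost Δ·32+B reproduces V0=2.1680.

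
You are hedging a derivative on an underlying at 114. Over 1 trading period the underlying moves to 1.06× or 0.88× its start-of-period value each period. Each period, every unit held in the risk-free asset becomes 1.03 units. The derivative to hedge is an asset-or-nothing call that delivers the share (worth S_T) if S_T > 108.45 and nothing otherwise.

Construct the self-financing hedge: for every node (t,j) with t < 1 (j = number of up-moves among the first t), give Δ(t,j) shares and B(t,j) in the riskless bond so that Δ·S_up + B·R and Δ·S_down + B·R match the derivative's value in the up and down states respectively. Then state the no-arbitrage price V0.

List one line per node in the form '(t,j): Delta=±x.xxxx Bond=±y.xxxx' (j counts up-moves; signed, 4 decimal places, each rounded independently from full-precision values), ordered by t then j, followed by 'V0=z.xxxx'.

The replicating-portfolio and risk-neutral prices coincide; use p* = (1.03−0.88)/(1.06−0.88) = 0.8333 for the latter.
Terminal values V(1,·): V(1,0)=0.0000, V(1,1)=120.8400
  t=0,j=0: stock 114.0000 → up 120.8400 (V=120.8400), down 100.3200 (V=0.0000). Price 97.7670; hedge Δ=5.8889, bond B=-573.5663.
Check: Δ(0,0)·S0 + B(0,0) = 97.7670 = V0.

(0,0): Delta=5.8889 Bond=-573.5663
V0=97.7670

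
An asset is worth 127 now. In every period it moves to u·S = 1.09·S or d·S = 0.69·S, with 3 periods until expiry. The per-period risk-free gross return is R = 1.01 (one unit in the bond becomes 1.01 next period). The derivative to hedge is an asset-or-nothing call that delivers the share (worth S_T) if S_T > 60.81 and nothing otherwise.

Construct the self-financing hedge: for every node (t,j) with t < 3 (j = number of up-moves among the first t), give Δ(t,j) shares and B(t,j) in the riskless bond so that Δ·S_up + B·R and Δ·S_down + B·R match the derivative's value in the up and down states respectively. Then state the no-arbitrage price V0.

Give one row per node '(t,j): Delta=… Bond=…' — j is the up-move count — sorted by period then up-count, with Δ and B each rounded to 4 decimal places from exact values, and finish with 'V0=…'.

No-arbitrage ⇒ martingale measure with p* = (R−d)/(u−d) = 0.8000.
At expiry t=3: V(3,0)=0.0000, V(3,1)=65.9065, V(3,2)=104.1132, V(3,3)=164.4687
Node (2,0) S=60.4647: V=(p*·65.9065+(1−p*)·0.0000)/1.01=52.2032; Δ=(65.9065−0.0000)/(65.9065−41.7206)=2.7250; B=V−Δ·S=-112.5631
Node (2,1) S=95.5167: V=(p*·104.1132+(1−p*)·65.9065)/1.01=95.5167; Δ=(104.1132−65.9065)/(104.1132−65.9065)=1.0000; B=V−Δ·S=0.0000
Node (2,2) S=150.8887: V=(p*·164.4687+(1−p*)·104.1132)/1.01=150.8887; Δ=(164.4687−104.1132)/(164.4687−104.1132)=1.0000; B=V−Δ·S=0.0000
Node (1,0) S=87.6300: V=(p*·95.5167+(1−p*)·52.2032)/1.01=85.9941; Δ=(95.5167−52.2032)/(95.5167−60.4647)=1.2357; B=V−Δ·S=-22.2897
Node (1,1) S=138.4300: V=(p*·150.8887+(1−p*)·95.5167)/1.01=138.4300; Δ=(150.8887−95.5167)/(150.8887−95.5167)=1.0000; B=V−Δ·S=0.0000
Node (0,0) S=127.0000: V=(p*·138.4300+(1−p*)·85.9941)/1.01=126.6761; Δ=(138.4300−85.9941)/(138.4300−87.6300)=1.0322; B=V−Δ·S=-4.4138
Self-financing check: at every node Δ·S+B equals the discounted successor values.

(0,0): Delta=1.0322 Bond=-4.4138
(1,0): Delta=1.2357 Bond=-22.2897
(1,1): Delta=1.0000 Bond=0.0000
(2,0): Delta=2.7250 Bond=-112.5631
(2,1): Delta=1.0000 Bond=0.0000
(2,2): Delta=1.0000 Bond=0.0000
V0=126.6761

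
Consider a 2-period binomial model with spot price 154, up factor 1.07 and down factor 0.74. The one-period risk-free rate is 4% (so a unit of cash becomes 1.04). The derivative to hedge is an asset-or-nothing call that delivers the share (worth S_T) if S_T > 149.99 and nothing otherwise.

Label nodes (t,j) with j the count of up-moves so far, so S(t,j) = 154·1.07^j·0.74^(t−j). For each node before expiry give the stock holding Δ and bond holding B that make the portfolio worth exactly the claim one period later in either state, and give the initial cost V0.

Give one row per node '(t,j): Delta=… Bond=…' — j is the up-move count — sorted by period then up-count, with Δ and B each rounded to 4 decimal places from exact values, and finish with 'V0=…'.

Under the risk-neutral measure, an up-move has probability p* = (R−d)/(u−d) = 0.9091 and values discount at R = 1.04.
Payoff layer (t=2): V(2,0)=0.0000, V(2,1)=0.0000, V(2,2)=176.3146
Node (1,0) S=113.9600: V=(p*·0.0000+(1−p*)·0.0000)/1.04=0.0000; Δ=(0.0000−0.0000)/(121.9372−84.3304)=0.0000; B=V−Δ·S=0.0000
Node (1,1) S=164.7800: V=(p*·176.3146+(1−p*)·0.0000)/1.04=154.1212; Δ=(176.3146−0.0000)/(176.3146−121.9372)=3.2424; B=V−Δ·S=-380.1655
Node (0,0) S=154.0000: V=(p*·154.1212+(1−p*)·0.0000)/1.04=134.7213; Δ=(154.1212−0.0000)/(164.7800−113.9600)=3.0327; B=V−Δ·S=-332.3125
Root portfolio cost Δ·154+B reproduces V0=134.7213.

(0,0): Delta=3.0327 Bond=-332.3125
(1,0): Delta=0.0000 Bond=0.0000
(1,1): Delta=3.2424 Bond=-380.1655
V0=134.7213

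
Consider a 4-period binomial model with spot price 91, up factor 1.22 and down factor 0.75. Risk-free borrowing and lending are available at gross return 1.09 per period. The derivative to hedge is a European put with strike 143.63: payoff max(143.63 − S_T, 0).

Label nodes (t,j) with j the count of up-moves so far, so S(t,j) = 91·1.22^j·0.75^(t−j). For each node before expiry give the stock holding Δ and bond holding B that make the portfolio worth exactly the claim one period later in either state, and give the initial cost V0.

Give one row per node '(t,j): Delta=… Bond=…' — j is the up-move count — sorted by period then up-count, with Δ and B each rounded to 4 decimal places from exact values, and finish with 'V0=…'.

(0,0): Delta=-0.6038 Bond=76.9444
(1,0): Delta=-1.0000 Bond=110.9087
(1,1): Delta=-0.5107 Bond=73.5308
(2,0): Delta=-1.0000 Bond=120.8905
(2,1): Delta=-1.0000 Bond=120.8905
(2,2): Delta=-0.3957 Bond=64.5708
(3,0): Delta=-1.0000 Bond=131.7706
(3,1): Delta=-1.0000 Bond=131.7706
(3,2): Delta=-1.0000 Bond=131.7706
(3,3): Delta=-0.2536 Bond=46.9100
V0=21.9968

Since d<R<u, set p* = (R−d)/(u−d) = 0.7234; price each node as the discounted p*-expectation of its children.
Terminal payoffs: V(4,0)=114.8370, V(4,1)=96.7934, V(4,2)=67.4425, V(4,3)=19.6984, V(4,4)=0.0000
  t=3,j=0: stock 38.3906 → up 46.8366 (V=96.7934), down 28.7930 (V=114.8370). Price 93.3800; hedge Δ=-1.0000, bond B=131.7706.
  t=3,j=1: stock 62.4487 → up 76.1875 (V=67.4425), down 46.8366 (V=96.7934). Price 69.3219; hedge Δ=-1.0000, bond B=131.7706.
  t=3,j=2: stock 101.5833 → up 123.9316 (V=19.6984), down 76.1875 (V=67.4425). Price 30.1873; hedge Δ=-1.0000, bond B=131.7706.
  t=3,j=3: stock 165.2422 → up 201.5954 (V=0.0000), down 123.9316 (V=19.6984). Price 4.9986; hedge Δ=-0.2536, bond B=46.9100.
  t=2,j=0: stock 51.1875 → up 62.4487 (V=69.3219), down 38.3906 (V=93.3800). Price 69.7030; hedge Δ=-1.0000, bond B=120.8905.
  t=2,j=1: stock 83.2650 → up 101.5833 (V=30.1873), down 62.4488 (V=69.3219). Price 37.6255; hedge Δ=-1.0000, bond B=120.8905.
  t=2,j=2: stock 135.4444 → up 165.2422 (V=4.9986), down 101.5833 (V=30.1873). Price 10.9777; hedge Δ=-0.3957, bond B=64.5708.
  t=1,j=0: stock 68.2500 → up 83.2650 (V=37.6255), down 51.1875 (V=69.7030). Price 42.6587; hedge Δ=-1.0000, bond B=110.9087.
  t=1,j=1: stock 111.0200 → up 135.4444 (V=10.9777), down 83.2650 (V=37.6255). Price 16.8334; hedge Δ=-0.5107, bond B=73.5308.
  t=0,j=0: stock 91.0000 → up 111.0200 (V=16.8334), down 68.2500 (V=42.6587). Price 21.9968; hedge Δ=-0.6038, bond B=76.9444.
Each (Δ,B) replicates both successor values, so the strategy is self-financing and V0 is arbitrage-free.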